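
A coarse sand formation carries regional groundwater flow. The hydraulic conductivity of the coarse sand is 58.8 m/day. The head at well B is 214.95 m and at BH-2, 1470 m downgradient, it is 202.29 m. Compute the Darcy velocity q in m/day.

Hydraulic gradient i = (214.95 − 202.29) / 1470 = 12.66 / 1470 = 0.008612.
Specific discharge q = K · i = 58.80 × 0.008612 = 0.5064 m/day.

0.506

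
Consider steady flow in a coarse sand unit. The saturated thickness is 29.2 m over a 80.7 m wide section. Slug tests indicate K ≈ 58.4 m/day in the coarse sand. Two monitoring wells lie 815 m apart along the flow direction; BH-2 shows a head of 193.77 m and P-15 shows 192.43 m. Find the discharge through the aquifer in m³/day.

Cross-sectional area A = 80.7 × 29.2 = 2356 m².
Hydraulic gradient i = (193.77 − 192.43) / 815 = 1.34 / 815 = 0.001644.
Darcy's law: Q = K · A · i = 58.40 × 2356 × 0.001644 = 226.3 m³/day.

226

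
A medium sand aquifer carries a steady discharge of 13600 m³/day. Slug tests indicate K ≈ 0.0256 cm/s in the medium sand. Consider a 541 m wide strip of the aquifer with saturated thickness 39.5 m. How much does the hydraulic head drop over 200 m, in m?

5.75

Convert K: 0.0256 cm/s × 864 = 22.12 m/day.
Cross-sectional area A = 541 × 39.5 = 21370 m².
From Q = K·A·i, i = Q / (K·A) = 13600 / (22.12 × 21370) = 0.02877.
Head loss Δh = i · L = 0.02877 × 200 = 5.755 m.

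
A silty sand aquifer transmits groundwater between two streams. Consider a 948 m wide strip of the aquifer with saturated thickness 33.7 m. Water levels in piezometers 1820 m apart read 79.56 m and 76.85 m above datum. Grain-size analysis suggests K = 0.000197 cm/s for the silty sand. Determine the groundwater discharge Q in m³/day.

8.10

Convert K: 0.000197 cm/s × 864 = 0.1702 m/day.
Cross-sectional area A = 948 × 33.7 = 31948 m².
Hydraulic gradient i = (79.56 − 76.85) / 1820 = 2.71 / 1820 = 0.001489.
Darcy's law: Q = K · A · i = 0.1702 × 31948 × 0.001489 = 8.097 m³/day.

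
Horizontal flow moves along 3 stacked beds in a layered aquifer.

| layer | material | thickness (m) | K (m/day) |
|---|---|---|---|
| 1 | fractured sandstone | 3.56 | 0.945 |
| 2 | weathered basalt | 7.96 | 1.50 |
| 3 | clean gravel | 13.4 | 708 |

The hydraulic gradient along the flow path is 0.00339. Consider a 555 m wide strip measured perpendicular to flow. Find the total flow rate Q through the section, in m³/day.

Flow is parallel to layering, so each bed carries its own Darcy discharge and the transmissivities add.
Σ(K_i·b_i) = 0.945×3.56 + 1.50×7.96 + 708×13.4 = 9503 m²/day.
Hydraulic gradient i = 0.00339.
Q = Σ(K_i·b_i) · W · i = 9503 × 555 × 0.003390 = 17878 m³/day.

17900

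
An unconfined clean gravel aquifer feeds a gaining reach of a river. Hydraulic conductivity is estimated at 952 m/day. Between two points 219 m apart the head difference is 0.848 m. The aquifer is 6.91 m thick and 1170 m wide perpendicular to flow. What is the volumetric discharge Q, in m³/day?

Cross-sectional area A = 1170 × 6.91 = 8085 m².
Hydraulic gradient i = Δh / L = 0.848 / 219 = 0.003872.
Darcy's law: Q = K · A · i = 952.0 × 8085 × 0.003872 = 29802 m³/day.

29800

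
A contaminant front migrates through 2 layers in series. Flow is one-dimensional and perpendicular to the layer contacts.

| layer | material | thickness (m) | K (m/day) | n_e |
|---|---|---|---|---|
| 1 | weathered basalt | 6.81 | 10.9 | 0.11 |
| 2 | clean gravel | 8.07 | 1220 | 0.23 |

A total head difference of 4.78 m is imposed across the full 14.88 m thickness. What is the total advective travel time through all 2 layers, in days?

With flow normal to the layers, continuity requires the same specific discharge q through every layer.
Σ(b_i/K_i) = 6.81/10.9 + 8.07/1220 = 0.6314 d.
q = Δh / Σ(b_i/K_i) = 4.78 / 0.6314 = 7.571 m/day.
In each layer the seepage velocity is v_i = q/n_i, so the layer transit time is t_i = b_i·n_i / q:
  layer 1 (weathered basalt): t_1 = 6.81 × 0.11 / 7.571 = 0.09895 d
  layer 2 (clean gravel): t_2 = 8.07 × 0.23 / 7.571 = 0.2452 d
Total t = Σ t_i = 0.3441 days.

0.344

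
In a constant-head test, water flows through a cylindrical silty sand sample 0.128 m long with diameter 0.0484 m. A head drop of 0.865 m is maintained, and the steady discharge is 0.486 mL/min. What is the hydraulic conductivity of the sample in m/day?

Cross-sectional area A = π·(d/2)² = π × (0.0484/2)² = 0.001840 m².
Convert discharge: 0.486 mL/min = 8.100e-09 m³/s.
Darcy's law rearranged: K = Q·L / (A·Δh) = 8.100e-09 × 0.128 / (0.001840 × 0.865) = 6.515e-07 m/s = 0.05629 m/day.

0.0563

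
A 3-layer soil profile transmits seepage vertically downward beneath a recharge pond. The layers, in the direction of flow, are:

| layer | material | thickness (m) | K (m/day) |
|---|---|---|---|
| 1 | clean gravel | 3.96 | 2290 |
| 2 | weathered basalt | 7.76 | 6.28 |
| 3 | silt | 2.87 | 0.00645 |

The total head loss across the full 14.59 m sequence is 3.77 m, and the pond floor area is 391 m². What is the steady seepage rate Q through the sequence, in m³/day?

Flow is perpendicular to layering, so the layers act in series and the equivalent K is the thickness-weighted harmonic mean.
Total thickness L = 3.96 + 7.76 + 2.87 = 14.59 m.
Σ(b_i/K_i) = 3.96/2290 + 7.76/6.28 + 2.87/0.00645 = 446.2 d.
K_eq = L / Σ(b_i/K_i) = 14.59 / 446.2 = 0.03270 m/day.
Q = K_eq · A · (Δh/L) = 0.03270 × 391 × (3.77/14.59) = 3.304 m³/day.

3.30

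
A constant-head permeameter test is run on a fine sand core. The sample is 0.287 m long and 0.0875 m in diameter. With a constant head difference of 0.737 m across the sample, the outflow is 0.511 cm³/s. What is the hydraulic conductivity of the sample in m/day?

Cross-sectional area A = π·(d/2)² = π × (0.0875/2)² = 0.006013 m².
Convert discharge: 0.511 cm³/s = 5.110e-07 m³/s.
Darcy's law rearranged: K = Q·L / (A·Δh) = 5.110e-07 × 0.287 / (0.006013 × 0.737) = 3.309e-05 m/s = 2.859 m/day.

2.86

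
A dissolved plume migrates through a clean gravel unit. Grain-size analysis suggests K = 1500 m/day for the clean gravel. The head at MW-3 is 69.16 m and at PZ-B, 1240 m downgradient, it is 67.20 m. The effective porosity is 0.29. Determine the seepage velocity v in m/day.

Hydraulic gradient i = (69.16 − 67.20) / 1240 = 1.96 / 1240 = 0.001581.
Darcy flux q = K · i = 1500 × 0.001581 = 2.371 m/day.
Seepage velocity v = q / n_e = 2.371 / 0.29 = 8.176 m/day.

8.18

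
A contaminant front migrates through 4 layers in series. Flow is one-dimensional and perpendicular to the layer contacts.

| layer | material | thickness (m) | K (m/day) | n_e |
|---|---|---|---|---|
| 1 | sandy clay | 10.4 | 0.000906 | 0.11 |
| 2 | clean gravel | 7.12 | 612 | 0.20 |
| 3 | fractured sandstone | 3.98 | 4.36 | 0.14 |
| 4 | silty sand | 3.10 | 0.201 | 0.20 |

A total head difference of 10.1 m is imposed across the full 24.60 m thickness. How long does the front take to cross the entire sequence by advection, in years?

With flow normal to the layers, continuity requires the same specific discharge q through every layer.
Σ(b_i/K_i) = 10.4/0.000906 + 7.12/612 + 3.98/4.36 + 3.10/0.201 = 11495 d.
q = Δh / Σ(b_i/K_i) = 10.1 / 11495 = 0.0008786 m/day.
In each layer the seepage velocity is v_i = q/n_i, so the layer transit time is t_i = b_i·n_i / q:
  layer 1 (sandy clay): t_1 = 10.4 × 0.11 / 0.0008786 = 1302 d
  layer 2 (clean gravel): t_2 = 7.12 × 0.20 / 0.0008786 = 1621 d
  layer 3 (fractured sandstone): t_3 = 3.98 × 0.14 / 0.0008786 = 634.2 d
  layer 4 (silty sand): t_4 = 3.10 × 0.20 / 0.0008786 = 705.7 d
Total t = Σ t_i = 4263 days = 11.67 years.

11.7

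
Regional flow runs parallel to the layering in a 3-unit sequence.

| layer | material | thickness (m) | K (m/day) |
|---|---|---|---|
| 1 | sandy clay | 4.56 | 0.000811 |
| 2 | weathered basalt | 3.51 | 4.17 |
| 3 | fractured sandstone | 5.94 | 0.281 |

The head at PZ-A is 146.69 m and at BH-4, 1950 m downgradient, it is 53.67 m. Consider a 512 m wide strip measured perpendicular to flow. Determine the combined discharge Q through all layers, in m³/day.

398

Flow is parallel to layering, so each bed carries its own Darcy discharge and the transmissivities add.
Σ(K_i·b_i) = 0.000811×4.56 + 4.17×3.51 + 0.281×5.94 = 16.31 m²/day.
Hydraulic gradient i = (146.69 − 53.67) / 1950 = 93.02 / 1950 = 0.04770.
Q = Σ(K_i·b_i) · W · i = 16.31 × 512 × 0.04770 = 398.3 m³/day.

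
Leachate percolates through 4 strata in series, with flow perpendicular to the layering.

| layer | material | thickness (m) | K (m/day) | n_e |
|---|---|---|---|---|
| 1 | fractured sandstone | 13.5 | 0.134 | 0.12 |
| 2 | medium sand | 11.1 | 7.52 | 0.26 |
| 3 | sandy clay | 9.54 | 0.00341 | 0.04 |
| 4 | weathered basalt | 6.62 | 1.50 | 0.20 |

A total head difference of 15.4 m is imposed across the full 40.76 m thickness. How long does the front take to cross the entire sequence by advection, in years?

3.21

With flow normal to the layers, continuity requires the same specific discharge q through every layer.
Σ(b_i/K_i) = 13.5/0.134 + 11.1/7.52 + 9.54/0.00341 + 6.62/1.50 = 2904 d.
q = Δh / Σ(b_i/K_i) = 15.4 / 2904 = 0.005303 m/day.
In each layer the seepage velocity is v_i = q/n_i, so the layer transit time is t_i = b_i·n_i / q:
  layer 1 (fractured sandstone): t_1 = 13.5 × 0.12 / 0.005303 = 305.5 d
  layer 2 (medium sand): t_2 = 11.1 × 0.26 / 0.005303 = 544.3 d
  layer 3 (sandy clay): t_3 = 9.54 × 0.04 / 0.005303 = 71.97 d
  layer 4 (weathered basalt): t_4 = 6.62 × 0.20 / 0.005303 = 249.7 d
Total t = Σ t_i = 1171 days = 3.207 years.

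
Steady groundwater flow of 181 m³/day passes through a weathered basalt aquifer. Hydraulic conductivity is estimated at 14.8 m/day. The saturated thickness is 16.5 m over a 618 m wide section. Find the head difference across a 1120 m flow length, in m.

1.34

Cross-sectional area A = 618 × 16.5 = 10197 m².
From Q = K·A·i, i = Q / (K·A) = 181 / (14.80 × 10197) = 0.001199.
Head loss Δh = i · L = 0.001199 × 1120 = 1.343 m.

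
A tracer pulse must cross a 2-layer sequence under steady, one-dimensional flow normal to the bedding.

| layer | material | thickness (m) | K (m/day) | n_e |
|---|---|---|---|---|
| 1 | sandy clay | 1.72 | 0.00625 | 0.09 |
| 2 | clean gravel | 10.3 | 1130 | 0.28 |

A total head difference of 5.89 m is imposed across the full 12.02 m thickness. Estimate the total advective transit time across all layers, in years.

With flow normal to the layers, continuity requires the same specific discharge q through every layer.
Σ(b_i/K_i) = 1.72/0.00625 + 10.3/1130 = 275.2 d.
q = Δh / Σ(b_i/K_i) = 5.89 / 275.2 = 0.02140 m/day.
In each layer the seepage velocity is v_i = q/n_i, so the layer transit time is t_i = b_i·n_i / q:
  layer 1 (sandy clay): t_1 = 1.72 × 0.09 / 0.02140 = 7.233 d
  layer 2 (clean gravel): t_2 = 10.3 × 0.28 / 0.02140 = 134.8 d
Total t = Σ t_i = 142.0 days = 0.3887 years.

0.389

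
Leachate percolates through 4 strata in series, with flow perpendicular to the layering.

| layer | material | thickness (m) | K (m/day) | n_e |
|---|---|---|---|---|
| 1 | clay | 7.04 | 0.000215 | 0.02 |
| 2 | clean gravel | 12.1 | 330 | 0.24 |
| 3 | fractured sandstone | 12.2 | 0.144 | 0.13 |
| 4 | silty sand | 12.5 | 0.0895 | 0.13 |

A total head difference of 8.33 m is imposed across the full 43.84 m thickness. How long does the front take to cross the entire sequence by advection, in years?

67.8

With flow normal to the layers, continuity requires the same specific discharge q through every layer.
Σ(b_i/K_i) = 7.04/0.000215 + 12.1/330 + 12.2/0.144 + 12.5/0.0895 = 32969 d.
q = Δh / Σ(b_i/K_i) = 8.33 / 32969 = 0.0002527 m/day.
In each layer the seepage velocity is v_i = q/n_i, so the layer transit time is t_i = b_i·n_i / q:
  layer 1 (clay): t_1 = 7.04 × 0.02 / 0.0002527 = 557.3 d
  layer 2 (clean gravel): t_2 = 12.1 × 0.24 / 0.0002527 = 11493 d
  layer 3 (fractured sandstone): t_3 = 12.2 × 0.13 / 0.0002527 = 6277 d
  layer 4 (silty sand): t_4 = 12.5 × 0.13 / 0.0002527 = 6431 d
Total t = Σ t_i = 24759 days = 67.79 years.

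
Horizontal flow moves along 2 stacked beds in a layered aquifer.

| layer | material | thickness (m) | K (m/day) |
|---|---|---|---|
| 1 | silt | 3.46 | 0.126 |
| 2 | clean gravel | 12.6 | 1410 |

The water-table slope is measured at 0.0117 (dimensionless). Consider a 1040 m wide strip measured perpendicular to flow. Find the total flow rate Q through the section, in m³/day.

216000

Flow is parallel to layering, so each bed carries its own Darcy discharge and the transmissivities add.
Σ(K_i·b_i) = 0.126×3.46 + 1410×12.6 = 17766 m²/day.
Hydraulic gradient i = 0.0117.
Q = Σ(K_i·b_i) · W · i = 17766 × 1040 × 0.01170 = 2.162e+05 m³/day.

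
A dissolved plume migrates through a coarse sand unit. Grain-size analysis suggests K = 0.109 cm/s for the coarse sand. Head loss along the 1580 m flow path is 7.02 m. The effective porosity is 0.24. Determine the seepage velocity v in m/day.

1.74

Convert K: 0.109 cm/s × 864 = 94.18 m/day.
Hydraulic gradient i = Δh / L = 7.02 / 1580 = 0.004443.
Darcy flux q = K · i = 94.18 × 0.004443 = 0.4184 m/day.
Seepage velocity v = q / n_e = 0.4184 / 0.24 = 1.743 m/day.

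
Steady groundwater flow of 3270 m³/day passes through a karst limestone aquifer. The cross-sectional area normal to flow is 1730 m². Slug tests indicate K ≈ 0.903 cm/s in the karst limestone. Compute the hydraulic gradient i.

0.00242

Convert K: 0.903 cm/s × 864 = 780.2 m/day.
From Q = K·A·i, i = Q / (K·A) = 3270 / (780.2 × 1730) = 0.002423.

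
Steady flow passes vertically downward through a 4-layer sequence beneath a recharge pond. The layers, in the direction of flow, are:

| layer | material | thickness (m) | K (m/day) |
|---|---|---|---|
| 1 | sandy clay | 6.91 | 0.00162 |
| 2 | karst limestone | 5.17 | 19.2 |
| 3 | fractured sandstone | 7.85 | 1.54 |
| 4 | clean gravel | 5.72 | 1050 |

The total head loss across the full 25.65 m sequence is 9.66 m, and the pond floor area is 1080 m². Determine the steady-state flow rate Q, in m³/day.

Flow is perpendicular to layering, so the layers act in series and the equivalent K is the thickness-weighted harmonic mean.
Total thickness L = 6.91 + 5.17 + 7.85 + 5.72 = 25.65 m.
Σ(b_i/K_i) = 6.91/0.00162 + 5.17/19.2 + 7.85/1.54 + 5.72/1050 = 4271 d.
K_eq = L / Σ(b_i/K_i) = 25.65 / 4271 = 0.006006 m/day.
Q = K_eq · A · (Δh/L) = 0.006006 × 1080 × (9.66/25.65) = 2.443 m³/day.

2.44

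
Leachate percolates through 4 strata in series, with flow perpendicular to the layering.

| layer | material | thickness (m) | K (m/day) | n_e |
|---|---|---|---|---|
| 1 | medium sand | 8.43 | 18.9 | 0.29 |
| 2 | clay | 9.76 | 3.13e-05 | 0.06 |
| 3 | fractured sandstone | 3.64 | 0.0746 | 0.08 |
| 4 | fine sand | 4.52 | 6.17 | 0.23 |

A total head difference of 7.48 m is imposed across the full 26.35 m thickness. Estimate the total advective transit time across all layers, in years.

498

With flow normal to the layers, continuity requires the same specific discharge q through every layer.
Σ(b_i/K_i) = 8.43/18.9 + 9.76/3.13e-05 + 3.64/0.0746 + 4.52/6.17 = 3.119e+05 d.
q = Δh / Σ(b_i/K_i) = 7.48 / 3.119e+05 = 2.398e-05 m/day.
In each layer the seepage velocity is v_i = q/n_i, so the layer transit time is t_i = b_i·n_i / q:
  layer 1 (medium sand): t_1 = 8.43 × 0.29 / 2.398e-05 = 1.019e+05 d
  layer 2 (clay): t_2 = 9.76 × 0.06 / 2.398e-05 = 24416 d
  layer 3 (fractured sandstone): t_3 = 3.64 × 0.08 / 2.398e-05 = 12141 d
  layer 4 (fine sand): t_4 = 4.52 × 0.23 / 2.398e-05 = 43345 d
Total t = Σ t_i = 1.818e+05 days = 497.8 years.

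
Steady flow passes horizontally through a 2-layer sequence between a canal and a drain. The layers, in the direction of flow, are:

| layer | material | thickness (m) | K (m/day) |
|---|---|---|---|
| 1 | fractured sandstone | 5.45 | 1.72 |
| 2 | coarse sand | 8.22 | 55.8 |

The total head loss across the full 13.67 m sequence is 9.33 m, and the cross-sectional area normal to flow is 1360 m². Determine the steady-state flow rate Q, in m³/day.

3830

Flow is perpendicular to layering, so the layers act in series and the equivalent K is the thickness-weighted harmonic mean.
Total thickness L = 5.45 + 8.22 = 13.67 m.
Σ(b_i/K_i) = 5.45/1.72 + 8.22/55.8 = 3.316 d.
K_eq = L / Σ(b_i/K_i) = 13.67 / 3.316 = 4.123 m/day.
Q = K_eq · A · (Δh/L) = 4.123 × 1360 × (9.33/13.67) = 3827 m³/day.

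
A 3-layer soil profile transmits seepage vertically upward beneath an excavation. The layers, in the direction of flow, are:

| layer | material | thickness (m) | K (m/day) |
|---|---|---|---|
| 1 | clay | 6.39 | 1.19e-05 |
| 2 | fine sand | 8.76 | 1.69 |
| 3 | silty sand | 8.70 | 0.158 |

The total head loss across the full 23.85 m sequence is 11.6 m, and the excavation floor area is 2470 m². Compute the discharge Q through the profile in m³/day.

0.0534

Flow is perpendicular to layering, so the layers act in series and the equivalent K is the thickness-weighted harmonic mean.
Total thickness L = 6.39 + 8.76 + 8.70 = 23.85 m.
Σ(b_i/K_i) = 6.39/1.19e-05 + 8.76/1.69 + 8.70/0.158 = 5.370e+05 d.
K_eq = L / Σ(b_i/K_i) = 23.85 / 5.370e+05 = 4.441e-05 m/day.
Q = K_eq · A · (Δh/L) = 4.441e-05 × 2470 × (11.6/23.85) = 0.05335 m³/day.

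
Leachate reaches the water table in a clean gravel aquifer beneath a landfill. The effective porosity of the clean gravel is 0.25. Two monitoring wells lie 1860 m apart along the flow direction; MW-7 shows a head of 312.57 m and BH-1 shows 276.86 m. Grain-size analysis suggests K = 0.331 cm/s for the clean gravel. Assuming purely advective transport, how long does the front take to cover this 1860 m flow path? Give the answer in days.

84.7

Convert K: 0.331 cm/s × 864 = 286.0 m/day.
Hydraulic gradient i = (312.57 − 276.86) / 1860 = 35.71 / 1860 = 0.01920.
Darcy flux q = K · i = 286.0 × 0.01920 = 5.491 m/day.
Seepage velocity v = q / n_e = 5.491 / 0.25 = 21.96 m/day.
Travel time t = L / v = 1860 / 21.96 = 84.69 days.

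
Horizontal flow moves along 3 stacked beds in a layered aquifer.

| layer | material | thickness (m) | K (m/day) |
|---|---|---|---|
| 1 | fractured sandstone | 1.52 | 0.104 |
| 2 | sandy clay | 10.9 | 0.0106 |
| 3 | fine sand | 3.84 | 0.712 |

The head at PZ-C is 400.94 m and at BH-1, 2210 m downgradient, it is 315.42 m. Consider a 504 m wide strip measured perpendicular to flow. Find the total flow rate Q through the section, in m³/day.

Flow is parallel to layering, so each bed carries its own Darcy discharge and the transmissivities add.
Σ(K_i·b_i) = 0.104×1.52 + 0.0106×10.9 + 0.712×3.84 = 3.008 m²/day.
Hydraulic gradient i = (400.94 − 315.42) / 2210 = 85.52 / 2210 = 0.03870.
Q = Σ(K_i·b_i) · W · i = 3.008 × 504 × 0.03870 = 58.66 m³/day.

58.7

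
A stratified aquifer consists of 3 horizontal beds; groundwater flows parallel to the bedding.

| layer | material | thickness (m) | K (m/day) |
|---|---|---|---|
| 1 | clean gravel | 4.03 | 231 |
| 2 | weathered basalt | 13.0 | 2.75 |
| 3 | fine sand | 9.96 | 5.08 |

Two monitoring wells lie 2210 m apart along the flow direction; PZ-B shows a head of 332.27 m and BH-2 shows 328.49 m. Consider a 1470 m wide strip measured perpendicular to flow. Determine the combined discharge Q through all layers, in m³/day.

2560

Flow is parallel to layering, so each bed carries its own Darcy discharge and the transmissivities add.
Σ(K_i·b_i) = 231×4.03 + 2.75×13.0 + 5.08×9.96 = 1017 m²/day.
Hydraulic gradient i = (332.27 − 328.49) / 2210 = 3.78 / 2210 = 0.001710.
Q = Σ(K_i·b_i) · W · i = 1017 × 1470 × 0.001710 = 2558 m³/day.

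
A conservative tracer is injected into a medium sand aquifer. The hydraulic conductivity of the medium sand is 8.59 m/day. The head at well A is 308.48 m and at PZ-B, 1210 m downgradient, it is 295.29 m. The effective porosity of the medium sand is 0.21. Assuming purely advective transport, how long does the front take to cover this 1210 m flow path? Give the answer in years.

Hydraulic gradient i = (308.48 − 295.29) / 1210 = 13.19 / 1210 = 0.01090.
Darcy flux q = K · i = 8.590 × 0.01090 = 0.09364 m/day.
Seepage velocity v = q / n_e = 0.09364 / 0.21 = 0.4459 m/day.
Travel time t = L / v = 1210 / 0.4459 = 2714 days = 7.430 years.

7.43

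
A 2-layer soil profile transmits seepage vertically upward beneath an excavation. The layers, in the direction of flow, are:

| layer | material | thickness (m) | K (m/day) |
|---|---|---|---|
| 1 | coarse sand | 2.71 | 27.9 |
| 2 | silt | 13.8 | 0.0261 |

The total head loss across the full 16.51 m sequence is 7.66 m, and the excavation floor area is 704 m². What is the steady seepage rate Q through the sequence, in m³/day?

10.2

Flow is perpendicular to layering, so the layers act in series and the equivalent K is the thickness-weighted harmonic mean.
Total thickness L = 2.71 + 13.8 = 16.51 m.
Σ(b_i/K_i) = 2.71/27.9 + 13.8/0.0261 = 528.8 d.
K_eq = L / Σ(b_i/K_i) = 16.51 / 528.8 = 0.03122 m/day.
Q = K_eq · A · (Δh/L) = 0.03122 × 704 × (7.66/16.51) = 10.20 m³/day.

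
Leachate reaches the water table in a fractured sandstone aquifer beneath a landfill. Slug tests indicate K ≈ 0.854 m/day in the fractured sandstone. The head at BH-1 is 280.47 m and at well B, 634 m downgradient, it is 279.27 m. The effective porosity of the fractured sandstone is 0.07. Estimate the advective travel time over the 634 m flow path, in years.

75.2

Hydraulic gradient i = (280.47 − 279.27) / 634 = 1.2 / 634 = 0.001893.
Darcy flux q = K · i = 0.8540 × 0.001893 = 0.001616 m/day.
Seepage velocity v = q / n_e = 0.001616 / 0.07 = 0.02309 m/day.
Travel time t = L / v = 634 / 0.02309 = 27456 days = 75.17 years.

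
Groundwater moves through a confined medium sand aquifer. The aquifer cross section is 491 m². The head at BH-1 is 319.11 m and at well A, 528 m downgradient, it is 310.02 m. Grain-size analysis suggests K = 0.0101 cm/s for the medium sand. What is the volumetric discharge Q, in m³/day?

Convert K: 0.0101 cm/s × 864 = 8.726 m/day.
Hydraulic gradient i = (319.11 − 310.02) / 528 = 9.09 / 528 = 0.01722.
Darcy's law: Q = K · A · i = 8.726 × 491.0 × 0.01722 = 73.76 m³/day.

73.8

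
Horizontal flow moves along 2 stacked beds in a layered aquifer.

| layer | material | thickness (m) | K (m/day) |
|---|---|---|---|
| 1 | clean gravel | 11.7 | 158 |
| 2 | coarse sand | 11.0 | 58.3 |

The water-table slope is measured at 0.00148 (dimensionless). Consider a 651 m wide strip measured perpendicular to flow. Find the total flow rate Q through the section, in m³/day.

2400

Flow is parallel to layering, so each bed carries its own Darcy discharge and the transmissivities add.
Σ(K_i·b_i) = 158×11.7 + 58.3×11.0 = 2490 m²/day.
Hydraulic gradient i = 0.00148.
Q = Σ(K_i·b_i) · W · i = 2490 × 651 × 0.001480 = 2399 m³/day.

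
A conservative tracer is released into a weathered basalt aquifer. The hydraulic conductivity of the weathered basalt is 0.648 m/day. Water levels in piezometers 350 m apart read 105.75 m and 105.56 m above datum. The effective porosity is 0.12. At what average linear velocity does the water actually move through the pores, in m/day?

Hydraulic gradient i = (105.75 − 105.56) / 350 = 0.19 / 350 = 0.0005429.
Darcy flux q = K · i = 0.6480 × 0.0005429 = 0.0003518 m/day.
Seepage velocity v = q / n_e = 0.0003518 / 0.12 = 0.002931 m/day.

0.00293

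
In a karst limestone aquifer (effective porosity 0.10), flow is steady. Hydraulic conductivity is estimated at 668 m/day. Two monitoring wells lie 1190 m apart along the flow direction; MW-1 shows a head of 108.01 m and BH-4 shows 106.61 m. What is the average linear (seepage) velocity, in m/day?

7.86

Hydraulic gradient i = (108.01 − 106.61) / 1190 = 1.4 / 1190 = 0.001176.
Darcy flux q = K · i = 668.0 × 0.001176 = 0.7859 m/day.
Seepage velocity v = q / n_e = 0.7859 / 0.10 = 7.859 m/day.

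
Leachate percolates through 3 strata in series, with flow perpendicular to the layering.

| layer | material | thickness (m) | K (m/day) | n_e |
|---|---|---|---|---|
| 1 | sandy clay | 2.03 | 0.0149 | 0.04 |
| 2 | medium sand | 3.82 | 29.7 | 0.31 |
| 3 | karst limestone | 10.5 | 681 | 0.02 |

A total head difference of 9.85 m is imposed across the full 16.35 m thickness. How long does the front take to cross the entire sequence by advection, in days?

20.4

With flow normal to the layers, continuity requires the same specific discharge q through every layer.
Σ(b_i/K_i) = 2.03/0.0149 + 3.82/29.7 + 10.5/681 = 136.4 d.
q = Δh / Σ(b_i/K_i) = 9.85 / 136.4 = 0.07222 m/day.
In each layer the seepage velocity is v_i = q/n_i, so the layer transit time is t_i = b_i·n_i / q:
  layer 1 (sandy clay): t_1 = 2.03 × 0.04 / 0.07222 = 1.124 d
  layer 2 (medium sand): t_2 = 3.82 × 0.31 / 0.07222 = 16.40 d
  layer 3 (karst limestone): t_3 = 10.5 × 0.02 / 0.07222 = 2.908 d
Total t = Σ t_i = 20.43 days.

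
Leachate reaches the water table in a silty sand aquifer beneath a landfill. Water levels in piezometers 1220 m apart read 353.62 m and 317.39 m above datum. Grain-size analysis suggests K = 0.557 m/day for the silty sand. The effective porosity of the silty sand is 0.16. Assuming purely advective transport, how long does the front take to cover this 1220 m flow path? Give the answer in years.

Hydraulic gradient i = (353.62 − 317.39) / 1220 = 36.23 / 1220 = 0.02970.
Darcy flux q = K · i = 0.5570 × 0.02970 = 0.01654 m/day.
Seepage velocity v = q / n_e = 0.01654 / 0.16 = 0.1034 m/day.
Travel time t = L / v = 1220 / 0.1034 = 11801 days = 32.31 years.

32.3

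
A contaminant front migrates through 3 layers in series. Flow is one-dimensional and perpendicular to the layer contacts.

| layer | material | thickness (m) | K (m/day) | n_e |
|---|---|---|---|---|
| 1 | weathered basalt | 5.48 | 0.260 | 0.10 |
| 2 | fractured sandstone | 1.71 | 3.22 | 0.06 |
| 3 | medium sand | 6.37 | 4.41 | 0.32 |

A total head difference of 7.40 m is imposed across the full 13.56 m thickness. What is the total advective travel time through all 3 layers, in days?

8.38

With flow normal to the layers, continuity requires the same specific discharge q through every layer.
Σ(b_i/K_i) = 5.48/0.260 + 1.71/3.22 + 6.37/4.41 = 23.05 d.
q = Δh / Σ(b_i/K_i) = 7.40 / 23.05 = 0.3210 m/day.
In each layer the seepage velocity is v_i = q/n_i, so the layer transit time is t_i = b_i·n_i / q:
  layer 1 (weathered basalt): t_1 = 5.48 × 0.10 / 0.3210 = 1.707 d
  layer 2 (fractured sandstone): t_2 = 1.71 × 0.06 / 0.3210 = 0.3196 d
  layer 3 (medium sand): t_3 = 6.37 × 0.32 / 0.3210 = 6.350 d
Total t = Σ t_i = 8.377 days.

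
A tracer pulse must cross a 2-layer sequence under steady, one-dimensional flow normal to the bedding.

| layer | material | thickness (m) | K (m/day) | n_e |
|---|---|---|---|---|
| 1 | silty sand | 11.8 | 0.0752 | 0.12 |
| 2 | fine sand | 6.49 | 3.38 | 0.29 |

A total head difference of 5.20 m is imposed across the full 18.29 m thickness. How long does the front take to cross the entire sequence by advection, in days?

101

With flow normal to the layers, continuity requires the same specific discharge q through every layer.
Σ(b_i/K_i) = 11.8/0.0752 + 6.49/3.38 = 158.8 d.
q = Δh / Σ(b_i/K_i) = 5.20 / 158.8 = 0.03274 m/day.
In each layer the seepage velocity is v_i = q/n_i, so the layer transit time is t_i = b_i·n_i / q:
  layer 1 (silty sand): t_1 = 11.8 × 0.12 / 0.03274 = 43.25 d
  layer 2 (fine sand): t_2 = 6.49 × 0.29 / 0.03274 = 57.49 d
Total t = Σ t_i = 100.7 days.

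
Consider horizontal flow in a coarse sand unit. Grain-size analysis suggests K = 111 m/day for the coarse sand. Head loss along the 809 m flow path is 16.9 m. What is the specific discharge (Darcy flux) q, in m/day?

Hydraulic gradient i = Δh / L = 16.9 / 809 = 0.02089.
Specific discharge q = K · i = 111.0 × 0.02089 = 2.319 m/day.

2.32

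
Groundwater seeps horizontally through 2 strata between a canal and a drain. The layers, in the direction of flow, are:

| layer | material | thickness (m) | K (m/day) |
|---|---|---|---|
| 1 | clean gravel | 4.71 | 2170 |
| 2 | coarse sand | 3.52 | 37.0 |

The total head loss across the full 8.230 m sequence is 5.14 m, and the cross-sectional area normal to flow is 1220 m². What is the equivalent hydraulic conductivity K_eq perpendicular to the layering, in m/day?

84.6

Flow is perpendicular to layering, so the layers act in series and the equivalent K is the thickness-weighted harmonic mean.
Total thickness L = 4.71 + 3.52 = 8.230 m.
Σ(b_i/K_i) = 4.71/2170 + 3.52/37.0 = 0.09731 d.
K_eq = L / Σ(b_i/K_i) = 8.230 / 0.09731 = 84.58 m/day.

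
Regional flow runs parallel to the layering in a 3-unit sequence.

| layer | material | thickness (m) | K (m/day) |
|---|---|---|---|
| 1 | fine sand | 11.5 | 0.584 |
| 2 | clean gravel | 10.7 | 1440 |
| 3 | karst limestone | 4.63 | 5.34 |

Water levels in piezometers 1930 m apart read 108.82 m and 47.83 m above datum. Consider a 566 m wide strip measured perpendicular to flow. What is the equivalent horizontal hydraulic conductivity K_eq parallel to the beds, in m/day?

Flow is parallel to layering, so each bed carries its own Darcy discharge and the transmissivities add.
Σ(K_i·b_i) = 0.584×11.5 + 1440×10.7 + 5.34×4.63 = 15439 m²/day.
Total thickness b = 26.83 m, so K_eq = Σ(K_i·b_i)/b = 575.5 m/day.

575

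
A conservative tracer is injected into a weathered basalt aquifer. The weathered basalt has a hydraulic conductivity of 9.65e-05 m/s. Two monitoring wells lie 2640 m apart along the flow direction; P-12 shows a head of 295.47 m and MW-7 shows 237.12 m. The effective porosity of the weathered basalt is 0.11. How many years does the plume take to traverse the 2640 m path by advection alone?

Convert K: 9.65e-05 m/s × 86400 = 8.338 m/day.
Hydraulic gradient i = (295.47 − 237.12) / 2640 = 58.35 / 2640 = 0.02210.
Darcy flux q = K · i = 8.338 × 0.02210 = 0.1843 m/day.
Seepage velocity v = q / n_e = 0.1843 / 0.11 = 1.675 m/day.
Travel time t = L / v = 2640 / 1.675 = 1576 days = 4.314 years.

4.31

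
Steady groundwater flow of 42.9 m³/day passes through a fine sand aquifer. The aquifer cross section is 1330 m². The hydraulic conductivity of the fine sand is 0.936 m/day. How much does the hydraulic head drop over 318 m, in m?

11.0

From Q = K·A·i, i = Q / (K·A) = 42.9 / (0.9360 × 1330) = 0.03446.
Head loss Δh = i · L = 0.03446 × 318 = 10.96 m.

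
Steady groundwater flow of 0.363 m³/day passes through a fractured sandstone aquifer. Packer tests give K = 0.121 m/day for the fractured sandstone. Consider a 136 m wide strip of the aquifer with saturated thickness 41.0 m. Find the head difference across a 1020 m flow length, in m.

0.549

Cross-sectional area A = 136 × 41.0 = 5576 m².
From Q = K·A·i, i = Q / (K·A) = 0.363 / (0.1210 × 5576) = 0.0005380.
Head loss Δh = i · L = 0.0005380 × 1020 = 0.5488 m.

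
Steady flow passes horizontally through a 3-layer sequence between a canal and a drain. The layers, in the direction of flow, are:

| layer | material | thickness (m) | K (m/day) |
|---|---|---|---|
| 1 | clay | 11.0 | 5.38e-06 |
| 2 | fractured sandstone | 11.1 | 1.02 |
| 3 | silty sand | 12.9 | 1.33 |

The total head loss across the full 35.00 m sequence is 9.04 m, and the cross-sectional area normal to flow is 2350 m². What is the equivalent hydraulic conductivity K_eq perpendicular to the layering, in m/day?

1.71e-05

Flow is perpendicular to layering, so the layers act in series and the equivalent K is the thickness-weighted harmonic mean.
Total thickness L = 11.0 + 11.1 + 12.9 = 35.00 m.
Σ(b_i/K_i) = 11.0/5.38e-06 + 11.1/1.02 + 12.9/1.33 = 2.045e+06 d.
K_eq = L / Σ(b_i/K_i) = 35.00 / 2.045e+06 = 1.712e-05 m/day.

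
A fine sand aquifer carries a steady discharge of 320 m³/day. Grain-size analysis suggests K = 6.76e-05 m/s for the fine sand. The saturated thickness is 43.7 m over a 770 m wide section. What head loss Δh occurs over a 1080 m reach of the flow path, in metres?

Convert K: 6.76e-05 m/s × 86400 = 5.841 m/day.
Cross-sectional area A = 770 × 43.7 = 33649 m².
From Q = K·A·i, i = Q / (K·A) = 320 / (5.841 × 33649) = 0.001628.
Head loss Δh = i · L = 0.001628 × 1080 = 1.758 m.

1.76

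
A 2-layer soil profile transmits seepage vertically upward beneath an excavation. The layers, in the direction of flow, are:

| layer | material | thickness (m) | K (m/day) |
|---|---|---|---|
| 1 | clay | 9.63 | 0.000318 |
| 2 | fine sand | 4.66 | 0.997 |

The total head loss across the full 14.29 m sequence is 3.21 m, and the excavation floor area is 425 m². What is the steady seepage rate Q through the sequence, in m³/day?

0.0450

Flow is perpendicular to layering, so the layers act in series and the equivalent K is the thickness-weighted harmonic mean.
Total thickness L = 9.63 + 4.66 = 14.29 m.
Σ(b_i/K_i) = 9.63/0.000318 + 4.66/0.997 = 30288 d.
K_eq = L / Σ(b_i/K_i) = 14.29 / 30288 = 0.0004718 m/day.
Q = K_eq · A · (Δh/L) = 0.0004718 × 425 × (3.21/14.29) = 0.04504 m³/day.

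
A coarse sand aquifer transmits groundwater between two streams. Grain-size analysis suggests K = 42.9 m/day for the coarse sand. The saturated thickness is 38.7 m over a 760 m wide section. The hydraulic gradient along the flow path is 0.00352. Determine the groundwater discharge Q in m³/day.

Cross-sectional area A = 760 × 38.7 = 29412 m².
Hydraulic gradient i = 0.00352.
Darcy's law: Q = K · A · i = 42.90 × 29412 × 0.003520 = 4441 m³/day.

4440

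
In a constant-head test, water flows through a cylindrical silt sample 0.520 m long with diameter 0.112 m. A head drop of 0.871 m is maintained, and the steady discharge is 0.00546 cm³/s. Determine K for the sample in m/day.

0.0286

Cross-sectional area A = π·(d/2)² = π × (0.112/2)² = 0.009852 m².
Convert discharge: 0.00546 cm³/s = 5.460e-09 m³/s.
Darcy's law rearranged: K = Q·L / (A·Δh) = 5.460e-09 × 0.520 / (0.009852 × 0.871) = 3.309e-07 m/s = 0.02859 m/day.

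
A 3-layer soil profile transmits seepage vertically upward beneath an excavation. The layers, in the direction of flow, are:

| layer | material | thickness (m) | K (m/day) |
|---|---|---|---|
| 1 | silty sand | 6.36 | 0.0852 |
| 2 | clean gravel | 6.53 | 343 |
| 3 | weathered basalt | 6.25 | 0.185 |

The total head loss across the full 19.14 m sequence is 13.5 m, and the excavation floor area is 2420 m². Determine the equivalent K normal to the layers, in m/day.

Flow is perpendicular to layering, so the layers act in series and the equivalent K is the thickness-weighted harmonic mean.
Total thickness L = 6.36 + 6.53 + 6.25 = 19.14 m.
Σ(b_i/K_i) = 6.36/0.0852 + 6.53/343 + 6.25/0.185 = 108.5 d.
K_eq = L / Σ(b_i/K_i) = 19.14 / 108.5 = 0.1765 m/day.

0.176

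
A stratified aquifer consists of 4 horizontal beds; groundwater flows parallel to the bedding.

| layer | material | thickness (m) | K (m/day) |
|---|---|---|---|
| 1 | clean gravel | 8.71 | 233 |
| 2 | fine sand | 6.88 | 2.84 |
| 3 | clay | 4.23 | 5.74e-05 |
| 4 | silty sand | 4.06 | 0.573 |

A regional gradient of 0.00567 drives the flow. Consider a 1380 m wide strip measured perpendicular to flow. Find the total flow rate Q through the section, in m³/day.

Flow is parallel to layering, so each bed carries its own Darcy discharge and the transmissivities add.
Σ(K_i·b_i) = 233×8.71 + 2.84×6.88 + 5.74e-05×4.23 + 0.573×4.06 = 2051 m²/day.
Hydraulic gradient i = 0.00567.
Q = Σ(K_i·b_i) · W · i = 2051 × 1380 × 0.005670 = 16051 m³/day.

16100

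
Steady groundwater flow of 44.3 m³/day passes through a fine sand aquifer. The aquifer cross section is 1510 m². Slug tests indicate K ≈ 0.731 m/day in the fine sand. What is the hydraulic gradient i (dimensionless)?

0.0401

From Q = K·A·i, i = Q / (K·A) = 44.3 / (0.7310 × 1510) = 0.04013.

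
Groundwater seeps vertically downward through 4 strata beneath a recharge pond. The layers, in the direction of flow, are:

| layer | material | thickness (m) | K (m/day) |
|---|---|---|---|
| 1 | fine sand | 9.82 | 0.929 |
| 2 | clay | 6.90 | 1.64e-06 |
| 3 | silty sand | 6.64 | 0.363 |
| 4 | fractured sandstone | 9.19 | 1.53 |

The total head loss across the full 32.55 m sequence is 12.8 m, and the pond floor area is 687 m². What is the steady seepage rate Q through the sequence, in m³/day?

Flow is perpendicular to layering, so the layers act in series and the equivalent K is the thickness-weighted harmonic mean.
Total thickness L = 9.82 + 6.90 + 6.64 + 9.19 = 32.55 m.
Σ(b_i/K_i) = 9.82/0.929 + 6.90/1.64e-06 + 6.64/0.363 + 9.19/1.53 = 4.207e+06 d.
K_eq = L / Σ(b_i/K_i) = 32.55 / 4.207e+06 = 7.736e-06 m/day.
Q = K_eq · A · (Δh/L) = 7.736e-06 × 687 × (12.8/32.55) = 0.002090 m³/day.

0.00209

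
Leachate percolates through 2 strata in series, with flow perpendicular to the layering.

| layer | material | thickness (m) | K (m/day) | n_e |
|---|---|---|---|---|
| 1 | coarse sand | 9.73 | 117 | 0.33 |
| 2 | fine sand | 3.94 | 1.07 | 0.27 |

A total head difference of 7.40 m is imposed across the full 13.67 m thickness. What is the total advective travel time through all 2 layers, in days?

2.18

With flow normal to the layers, continuity requires the same specific discharge q through every layer.
Σ(b_i/K_i) = 9.73/117 + 3.94/1.07 = 3.765 d.
q = Δh / Σ(b_i/K_i) = 7.40 / 3.765 = 1.965 m/day.
In each layer the seepage velocity is v_i = q/n_i, so the layer transit time is t_i = b_i·n_i / q:
  layer 1 (coarse sand): t_1 = 9.73 × 0.33 / 1.965 = 1.634 d
  layer 2 (fine sand): t_2 = 3.94 × 0.27 / 1.965 = 0.5413 d
Total t = Σ t_i = 2.175 days.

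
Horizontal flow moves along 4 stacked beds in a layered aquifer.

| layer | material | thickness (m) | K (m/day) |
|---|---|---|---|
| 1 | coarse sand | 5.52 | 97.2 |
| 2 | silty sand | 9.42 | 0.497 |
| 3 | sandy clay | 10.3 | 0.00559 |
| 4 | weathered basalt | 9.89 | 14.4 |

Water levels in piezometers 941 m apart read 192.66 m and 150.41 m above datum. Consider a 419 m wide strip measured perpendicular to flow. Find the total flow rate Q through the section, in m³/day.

12900

Flow is parallel to layering, so each bed carries its own Darcy discharge and the transmissivities add.
Σ(K_i·b_i) = 97.2×5.52 + 0.497×9.42 + 0.00559×10.3 + 14.4×9.89 = 683.7 m²/day.
Hydraulic gradient i = (192.66 − 150.41) / 941 = 42.25 / 941 = 0.04490.
Q = Σ(K_i·b_i) · W · i = 683.7 × 419 × 0.04490 = 12862 m³/day.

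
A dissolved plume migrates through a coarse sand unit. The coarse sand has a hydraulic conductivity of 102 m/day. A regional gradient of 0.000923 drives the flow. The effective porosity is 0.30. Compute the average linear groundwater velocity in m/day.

Hydraulic gradient i = 0.000923.
Darcy flux q = K · i = 102.0 × 0.0009230 = 0.09415 m/day.
Seepage velocity v = q / n_e = 0.09415 / 0.30 = 0.3138 m/day.

0.314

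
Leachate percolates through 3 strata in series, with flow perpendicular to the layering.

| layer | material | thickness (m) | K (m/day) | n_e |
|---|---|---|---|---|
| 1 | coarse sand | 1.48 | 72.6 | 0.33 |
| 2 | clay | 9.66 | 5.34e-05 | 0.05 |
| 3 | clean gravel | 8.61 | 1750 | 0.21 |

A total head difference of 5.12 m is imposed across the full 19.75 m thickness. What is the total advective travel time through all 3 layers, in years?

269

With flow normal to the layers, continuity requires the same specific discharge q through every layer.
Σ(b_i/K_i) = 1.48/72.6 + 9.66/5.34e-05 + 8.61/1750 = 1.809e+05 d.
q = Δh / Σ(b_i/K_i) = 5.12 / 1.809e+05 = 2.830e-05 m/day.
In each layer the seepage velocity is v_i = q/n_i, so the layer transit time is t_i = b_i·n_i / q:
  layer 1 (coarse sand): t_1 = 1.48 × 0.33 / 2.830e-05 = 17256 d
  layer 2 (clay): t_2 = 9.66 × 0.05 / 2.830e-05 = 17065 d
  layer 3 (clean gravel): t_3 = 8.61 × 0.21 / 2.830e-05 = 63883 d
Total t = Σ t_i = 98205 days = 268.9 years.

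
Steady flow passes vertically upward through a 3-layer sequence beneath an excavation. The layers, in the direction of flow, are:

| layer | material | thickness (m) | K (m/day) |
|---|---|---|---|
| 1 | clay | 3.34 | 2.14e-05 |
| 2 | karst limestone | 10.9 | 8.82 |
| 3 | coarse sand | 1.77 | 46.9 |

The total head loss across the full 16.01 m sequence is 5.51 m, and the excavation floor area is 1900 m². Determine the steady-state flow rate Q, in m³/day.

0.0671

Flow is perpendicular to layering, so the layers act in series and the equivalent K is the thickness-weighted harmonic mean.
Total thickness L = 3.34 + 10.9 + 1.77 = 16.01 m.
Σ(b_i/K_i) = 3.34/2.14e-05 + 10.9/8.82 + 1.77/46.9 = 1.561e+05 d.
K_eq = L / Σ(b_i/K_i) = 16.01 / 1.561e+05 = 0.0001026 m/day.
Q = K_eq · A · (Δh/L) = 0.0001026 × 1900 × (5.51/16.01) = 0.06708 m³/day.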